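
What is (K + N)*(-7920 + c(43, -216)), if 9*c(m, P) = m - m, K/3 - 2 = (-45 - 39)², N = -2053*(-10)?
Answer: -330295680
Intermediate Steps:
N = 20530
K = 21174 (K = 6 + 3*(-45 - 39)² = 6 + 3*(-84)² = 6 + 3*7056 = 6 + 21168 = 21174)
c(m, P) = 0 (c(m, P) = (m - m)/9 = (⅑)*0 = 0)
(K + N)*(-7920 + c(43, -216)) = (21174 + 20530)*(-7920 + 0) = 41704*(-7920) = -330295680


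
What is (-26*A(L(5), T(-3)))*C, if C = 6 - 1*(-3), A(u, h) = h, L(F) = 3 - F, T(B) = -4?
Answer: 936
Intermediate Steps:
C = 9 (C = 6 + 3 = 9)
(-26*A(L(5), T(-3)))*C = -26*(-4)*9 = 104*9 = 936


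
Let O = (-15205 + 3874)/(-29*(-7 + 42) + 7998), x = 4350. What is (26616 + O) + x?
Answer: 216224247/6983 ≈ 30964.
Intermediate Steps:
O = -11331/6983 (O = -11331/(-29*35 + 7998) = -11331/(-1015 + 7998) = -11331/6983 ≈ -1.6227)
(26616 + O) + x = (26616 - 11331/6983) + 4350 = 185848197/6983 + 4350 = 216224247/6983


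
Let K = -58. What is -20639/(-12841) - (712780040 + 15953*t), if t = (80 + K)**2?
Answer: -9251957069933/12841 ≈ -7.2050e+8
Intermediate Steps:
t = 484 (t = (80 - 58)**2 = 22**2 = 484)
-20639/(-12841) - (712780040 + 15953*t) = -20639/(-12841) - 15953/(1/(44680 + 484)) = -20639*(-1/12841) - 15953/(1/45164) = 20639/12841 - 15953/1/45164 = 20639/12841 - 15953*45164 = 20639/12841 - 720501292 = -9251957069933/12841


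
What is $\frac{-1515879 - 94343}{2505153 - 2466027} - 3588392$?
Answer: $- \frac{70200517807}{19563} \approx -3.5884 \cdot 10^{6}$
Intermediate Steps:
$\frac{-1515879 - 94343}{2505153 - 2466027} - 3588392 = - \frac{1610222}{39126} - 3588392 = \left(-1610222\right) \frac{1}{39126} - 3588392 = - \frac{805111}{19563} - 3588392 = - \frac{70200517807}{19563}$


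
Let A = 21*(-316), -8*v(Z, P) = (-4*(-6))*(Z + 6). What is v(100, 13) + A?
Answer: -6954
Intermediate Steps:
v(Z, P) = -18 - 3*Z (v(Z, P) = -(-4*(-6))*(Z + 6)/8 = -3*(6 + Z) = -(144 + 24*Z)/8 = -18 - 3*Z)
A = -6636
v(100, 13) + A = (-18 - 3*100) - 6636 = (-18 - 300) - 6636 = -318 - 6636 = -6954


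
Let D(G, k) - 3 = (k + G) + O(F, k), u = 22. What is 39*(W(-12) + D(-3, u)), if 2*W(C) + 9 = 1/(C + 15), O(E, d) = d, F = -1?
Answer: 1547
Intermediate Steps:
W(C) = -9/2 + 1/(2*(15 + C)) (W(C) = -9/2 + 1/(2*(C + 15)) = -9/2 + 1/(2*(15 + C)))
D(G, k) = 3 + G + 2*k (D(G, k) = 3 + ((k + G) + k) = 3 + ((G + k) + k) = 3 + (G + 2*k) = 3 + G + 2*k)
39*(W(-12) + D(-3, u)) = 39*((-134 - 9*(-12))/(2*(15 - 12)) + (3 - 3 + 2*22)) = 39*((½)*(-134 + 108)/3 + (3 - 3 + 44)) = 39*((½)*(⅓)*(-26) + 44) = 39*(-13/3 + 44) = 39*(119/3) = 1547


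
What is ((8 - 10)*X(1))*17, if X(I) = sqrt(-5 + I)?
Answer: -68*I ≈ -68.0*I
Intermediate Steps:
((8 - 10)*X(1))*17 = ((8 - 10)*sqrt(-5 + 1))*17 = -4*I*17 = -68*I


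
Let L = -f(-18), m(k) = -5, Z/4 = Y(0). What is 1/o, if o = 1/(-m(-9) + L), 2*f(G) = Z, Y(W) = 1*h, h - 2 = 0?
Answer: 1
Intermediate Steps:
h = 2 (h = 2 + 0 = 2)
Y(W) = 2 (Y(W) = 1*2 = 2)
Z = 8 (Z = 4*2 = 8)
f(G) = 4 (f(G) = (1/2)*8 = 4)
L = -4 (L = -1*4 = -4)
o = 1 (o = 1/(-1*(-5) - 4) = 1/(5 - 4) = 1/1 = 1)
1/o = 1/1 = 1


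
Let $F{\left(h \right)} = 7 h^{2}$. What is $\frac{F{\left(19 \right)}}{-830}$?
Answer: $- \frac{2527}{830} \approx -3.0446$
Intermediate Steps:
$\frac{F{\left(19 \right)}}{-830} = \frac{7 \cdot 19^{2}}{-830} = 7 \cdot 361 \left(- \frac{1}{830}\right) = 2527 \left(- \frac{1}{830}\right) = - \frac{2527}{830}$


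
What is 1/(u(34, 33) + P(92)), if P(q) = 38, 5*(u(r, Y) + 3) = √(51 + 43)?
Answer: 875/30531 - 5*√94/30531 ≈ 0.027072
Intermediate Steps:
u(r, Y) = -3 + √94/5 (u(r, Y) = -3 + √(51 + 43)/5 = -3 + √94/5)
1/(u(34, 33) + P(92)) = 1/((-3 + √94/5) + 38) = 1/(35 + √94/5)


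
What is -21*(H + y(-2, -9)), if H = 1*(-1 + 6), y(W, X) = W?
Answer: -63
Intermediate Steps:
H = 5 (H = 1*5 = 5)
-21*(H + y(-2, -9)) = -21*(5 - 2) = -21*3 = -63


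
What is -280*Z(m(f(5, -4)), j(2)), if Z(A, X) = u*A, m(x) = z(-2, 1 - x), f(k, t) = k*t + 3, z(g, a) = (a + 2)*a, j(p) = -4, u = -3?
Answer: 302400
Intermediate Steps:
z(g, a) = a*(2 + a) (z(g, a) = (2 + a)*a = a*(2 + a))
f(k, t) = 3 + k*t
m(x) = (1 - x)*(3 - x) (m(x) = (1 - x)*(2 + (1 - x)) = (1 - x)*(3 - x))
Z(A, X) = -3*A
-280*Z(m(f(5, -4)), j(2)) = -(-840)*(-1 + (3 + 5*(-4)))*(-3 + (3 + 5*(-4))) = -(-840)*(-1 + (3 - 20))*(-3 + (3 - 20)) = -(-840)*(-1 - 17)*(-3 - 17) = -(-840)*(-18*(-20)) = -(-840)*360 = -280*(-1080) = 302400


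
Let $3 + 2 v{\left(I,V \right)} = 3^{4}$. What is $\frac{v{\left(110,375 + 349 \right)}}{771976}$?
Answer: $\frac{39}{771976} \approx 5.052 \cdot 10^{-5}$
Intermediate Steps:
$v{\left(I,V \right)} = 39$ ($v{\left(I,V \right)} = - \frac{3}{2} + \frac{3^{4}}{2} = - \frac{3}{2} + \frac{1}{2} \cdot 81 = - \frac{3}{2} + \frac{81}{2} = 39$)
$\frac{v{\left(110,375 + 349 \right)}}{771976} = \frac{39}{771976}$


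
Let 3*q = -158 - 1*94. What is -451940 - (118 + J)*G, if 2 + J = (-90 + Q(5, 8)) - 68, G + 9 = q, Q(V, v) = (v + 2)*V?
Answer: -451196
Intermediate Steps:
Q(V, v) = V*(2 + v) (Q(V, v) = (2 + v)*V = V*(2 + v))
q = -84 (q = (-158 - 1*94)/3 = (-158 - 94)/3 = (1/3)*(-252) = -84)
G = -93 (G = -9 - 84 = -93)
J = -110 (J = -2 + ((-90 + 5*(2 + 8)) - 68) = -2 + ((-90 + 5*10) - 68) = -2 + ((-90 + 50) - 68) = -2 + (-40 - 68) = -2 - 108 = -110)
-451940 - (118 + J)*G = -451940 - (118 - 110)*(-93) = -451940 - 8*(-93) = -451940 - 1*(-744) = -451940 + 744 = -451196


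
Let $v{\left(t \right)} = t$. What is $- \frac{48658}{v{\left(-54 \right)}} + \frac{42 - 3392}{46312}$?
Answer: $\frac{563317099}{625212} \approx 901.0$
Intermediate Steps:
$- \frac{48658}{v{\left(-54 \right)}} + \frac{42 - 3392}{46312} = - \frac{48658}{-54} + \frac{42 - 3392}{46312} = \left(-48658\right) \left(- \frac{1}{54}\right) + \left(42 - 3392\right) \frac{1}{46312} = \frac{24329}{27} - \frac{1675}{23156} = \frac{563317099}{625212}$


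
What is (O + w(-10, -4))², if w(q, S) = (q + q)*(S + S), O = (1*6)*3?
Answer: 31684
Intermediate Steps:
O = 18 (O = 6*3 = 18)
w(q, S) = 4*S*q (w(q, S) = (2*q)*(2*S) = 4*S*q)
(O + w(-10, -4))² = (18 + 4*(-4)*(-10))² = (18 + 160)² = 178² = 31684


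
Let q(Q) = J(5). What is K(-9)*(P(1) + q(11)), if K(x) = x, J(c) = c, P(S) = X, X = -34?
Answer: 261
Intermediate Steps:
P(S) = -34
q(Q) = 5
K(-9)*(P(1) + q(11)) = -9*(-34 + 5) = -9*(-29) = 261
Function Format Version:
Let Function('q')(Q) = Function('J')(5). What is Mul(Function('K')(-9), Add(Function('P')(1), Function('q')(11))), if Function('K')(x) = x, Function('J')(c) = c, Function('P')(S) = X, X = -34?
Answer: 261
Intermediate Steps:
Function('P')(S) = -34
Function('q')(Q) = 5
Mul(Function('K')(-9), Add(Function('P')(1), Function('q')(11))) = Mul(-9, Add(-34, 5)) = Mul(-9, -29) = 261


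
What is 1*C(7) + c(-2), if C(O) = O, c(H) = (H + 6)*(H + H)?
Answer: -9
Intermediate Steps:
c(H) = 2*H*(6 + H) (c(H) = (6 + H)*(2*H) = 2*H*(6 + H))
1*C(7) + c(-2) = 1*7 + 2*(-2)*(6 - 2) = 7 + 2*(-2)*4 = 7 - 16 = -9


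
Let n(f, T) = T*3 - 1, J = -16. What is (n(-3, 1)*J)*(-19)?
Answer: 608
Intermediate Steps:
n(f, T) = -1 + 3*T (n(f, T) = 3*T - 1 = -1 + 3*T)
(n(-3, 1)*J)*(-19) = ((-1 + 3*1)*(-16))*(-19) = ((-1 + 3)*(-16))*(-19) = (2*(-16))*(-19) = -32*(-19) = 608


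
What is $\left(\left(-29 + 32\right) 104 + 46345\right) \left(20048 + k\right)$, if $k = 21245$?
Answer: $1926607501$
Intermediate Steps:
$\left(\left(-29 + 32\right) 104 + 46345\right) \left(20048 + k\right) = \left(\left(-29 + 32\right) 104 + 46345\right) \left(20048 + 21245\right) = \left(3 \cdot 104 + 46345\right) 41293 = \left(312 + 46345\right) 41293 = 46657 \cdot 41293 = 1926607501$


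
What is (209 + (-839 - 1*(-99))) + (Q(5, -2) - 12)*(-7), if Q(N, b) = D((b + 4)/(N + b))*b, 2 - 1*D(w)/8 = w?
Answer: -893/3 ≈ -297.67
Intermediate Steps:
D(w) = 16 - 8*w
Q(N, b) = b*(16 - 8*(4 + b)/(N + b)) (Q(N, b) = (16 - 8*(b + 4)/(N + b))*b = (16 - 8*(4 + b)/(N + b))*b = b*(16 - 8*(4 + b)/(N + b)))
(209 + (-839 - 1*(-99))) + (Q(5, -2) - 12)*(-7) = (209 + (-839 - 1*(-99))) + (8*(-2)*(-4 - 2 + 2*5)/(5 - 2) - 12)*(-7) = (209 + (-839 + 99)) + (8*(-2)*(-4 - 2 + 10)/3 - 12)*(-7) = (209 - 740) + (8*(-2)*(⅓)*4 - 12)*(-7) = -531 + (-64/3 - 12)*(-7) = -531 - 100/3*(-7) = -531 + 700/3 = -893/3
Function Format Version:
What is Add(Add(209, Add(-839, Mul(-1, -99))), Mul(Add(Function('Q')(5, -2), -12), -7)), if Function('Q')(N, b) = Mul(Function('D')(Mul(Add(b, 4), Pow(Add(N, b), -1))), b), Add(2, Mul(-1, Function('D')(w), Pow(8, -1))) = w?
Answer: Rational(-893, 3) ≈ -297.67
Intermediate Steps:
Function('D')(w) = Add(16, Mul(-8, w))
Function('Q')(N, b) = Mul(b, Add(16, Mul(-8, Pow(Add(N, b), -1), Add(4, b)))) (Function('Q')(N, b) = Mul(Add(16, Mul(-8, Mul(Add(b, 4), Pow(Add(N, b), -1)))), b) = Mul(Add(16, Mul(-8, Mul(Add(4, b), Pow(Add(N, b), -1)))), b) = Mul(Add(16, Mul(-8, Mul(Pow(Add(N, b), -1), Add(4, b)))), b) = Mul(Add(16, Mul(-8, Pow(Add(N, b), -1), Add(4, b))), b) = Mul(b, Add(16, Mul(-8, Pow(Add(N, b), -1), Add(4, b)))))
Add(Add(209, Add(-839, Mul(-1, -99))), Mul(Add(Function('Q')(5, -2), -12), -7)) = Add(Add(209, Add(-839, Mul(-1, -99))), Mul(Add(Mul(8, -2, Pow(Add(5, -2), -1), Add(-4, -2, Mul(2, 5))), -12), -7)) = Add(Add(209, Add(-839, 99)), Mul(Add(Mul(8, -2, Pow(3, -1), Add(-4, -2, 10)), -12), -7)) = Add(Add(209, -740), Mul(Add(Mul(8, -2, Rational(1, 3), 4), -12), -7)) = Add(-531, Mul(Add(Rational(-64, 3), -12), -7)) = Add(-531, Mul(Rational(-100, 3), -7)) = Add(-531, Rational(700, 3)) = Rational(-893, 3)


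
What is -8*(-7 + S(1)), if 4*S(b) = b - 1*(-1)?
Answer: 52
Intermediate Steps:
S(b) = 1/4 + b/4 (S(b) = (b - 1*(-1))/4 = (b + 1)/4 = (1 + b)/4 = 1/4 + b/4)
-8*(-7 + S(1)) = -8*(-7 + (1/4 + (1/4)*1)) = -8*(-7 + (1/4 + 1/4)) = -8*(-7 + 1/2) = -8*(-13/2) = 52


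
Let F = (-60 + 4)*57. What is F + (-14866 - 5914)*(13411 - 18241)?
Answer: 100364208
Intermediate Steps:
F = -3192 (F = -56*57 = -3192)
F + (-14866 - 5914)*(13411 - 18241) = -3192 + (-14866 - 5914)*(13411 - 18241) = -3192 - 20780*(-4830) = -3192 + 100367400 = 100364208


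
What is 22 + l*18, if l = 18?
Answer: 346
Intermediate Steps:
22 + l*18 = 22 + 18*18 = 22 + 324 = 346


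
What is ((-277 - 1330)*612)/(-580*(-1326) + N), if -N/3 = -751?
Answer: -327828/257111 ≈ -1.2750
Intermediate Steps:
N = 2253 (N = -3*(-751) = 2253)
((-277 - 1330)*612)/(-580*(-1326) + N) = ((-277 - 1330)*612)/(-580*(-1326) + 2253) = (-1607*612)/(769080 + 2253) = -983484/771333 = -983484*1/771333 = -327828/257111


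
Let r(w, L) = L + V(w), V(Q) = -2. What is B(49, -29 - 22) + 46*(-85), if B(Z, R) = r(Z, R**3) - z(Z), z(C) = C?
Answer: -136612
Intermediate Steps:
r(w, L) = -2 + L (r(w, L) = L - 2 = -2 + L)
B(Z, R) = -2 + R**3 - Z (B(Z, R) = (-2 + R**3) - Z = -2 + R**3 - Z)
B(49, -29 - 22) + 46*(-85) = (-2 + (-29 - 22)**3 - 1*49) + 46*(-85) = (-2 + (-51)**3 - 49) - 3910 = (-2 - 132651 - 49) - 3910 = -132702 - 3910 = -136612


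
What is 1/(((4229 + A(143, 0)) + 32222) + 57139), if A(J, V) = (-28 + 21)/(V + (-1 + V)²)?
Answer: 1/93583 ≈ 1.0686e-5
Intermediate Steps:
A(J, V) = -7/(V + (-1 + V)²)
1/(((4229 + A(143, 0)) + 32222) + 57139) = 1/(((4229 - 7/(0 + (-1 + 0)²)) + 32222) + 57139) = 1/(((4229 - 7/(0 + (-1)²)) + 32222) + 57139) = 1/(((4229 - 7/(0 + 1)) + 32222) + 57139) = 1/(((4229 - 7/1) + 32222) + 57139) = 1/(((4229 - 7*1) + 32222) + 57139) = 1/(((4229 - 7) + 32222) + 57139) = 1/((4222 + 32222) + 57139) = 1/(36444 + 57139) = 1/93583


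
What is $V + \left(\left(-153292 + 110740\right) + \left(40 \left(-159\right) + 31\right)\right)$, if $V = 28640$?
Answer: $-20241$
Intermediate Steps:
$V + \left(\left(-153292 + 110740\right) + \left(40 \left(-159\right) + 31\right)\right) = 28640 + \left(\left(-153292 + 110740\right) + \left(40 \left(-159\right) + 31\right)\right) = 28640 + \left(-42552 + \left(-6360 + 31\right)\right) = 28640 - 48881 = -20241$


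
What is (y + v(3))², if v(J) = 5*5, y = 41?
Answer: 4356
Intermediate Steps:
v(J) = 25
(y + v(3))² = (41 + 25)² = 66² = 4356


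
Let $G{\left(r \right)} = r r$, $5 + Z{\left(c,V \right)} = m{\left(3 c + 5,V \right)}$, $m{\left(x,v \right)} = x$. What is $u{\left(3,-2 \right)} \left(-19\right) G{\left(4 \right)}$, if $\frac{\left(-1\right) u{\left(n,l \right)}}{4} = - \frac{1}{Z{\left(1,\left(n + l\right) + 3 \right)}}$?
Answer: $- \frac{1216}{3} \approx -405.33$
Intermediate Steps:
$Z{\left(c,V \right)} = 3 c$ ($Z{\left(c,V \right)} = -5 + \left(3 c + 5\right) = -5 + \left(5 + 3 c\right) = 3 c$)
$u{\left(n,l \right)} = \frac{4}{3}$ ($u{\left(n,l \right)} = - 4 \left(- \frac{1}{3 \cdot 1}\right) = - 4 \left(- \frac{1}{3}\right) = - 4 \left(\left(-1\right) \frac{1}{3}\right) = \left(-4\right) \left(- \frac{1}{3}\right) = \frac{4}{3}$)
$G{\left(r \right)} = r^{2}$
$u{\left(3,-2 \right)} \left(-19\right) G{\left(4 \right)} = \frac{4}{3} \left(-19\right) 4^{2} = \left(- \frac{76}{3}\right) 16 = - \frac{1216}{3}$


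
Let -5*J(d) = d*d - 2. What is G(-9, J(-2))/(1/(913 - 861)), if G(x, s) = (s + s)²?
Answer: 832/25 ≈ 33.280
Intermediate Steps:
J(d) = ⅖ - d²/5 (J(d) = -(d*d - 2)/5 = -(d² - 2)/5 = -(-2 + d²)/5 = ⅖ - d²/5)
G(x, s) = 4*s² (G(x, s) = (2*s)² = 4*s²)
G(-9, J(-2))/(1/(913 - 861)) = (4*(⅖ - ⅕*(-2)²)²)/(1/(913 - 861)) = (4*(⅖ - ⅕*4)²)/(1/52) = (4*(⅖ - ⅘)²)/(1/52) = (4*(-⅖)²)*52 = (4*(4/25))*52 = (16/25)*52 = 832/25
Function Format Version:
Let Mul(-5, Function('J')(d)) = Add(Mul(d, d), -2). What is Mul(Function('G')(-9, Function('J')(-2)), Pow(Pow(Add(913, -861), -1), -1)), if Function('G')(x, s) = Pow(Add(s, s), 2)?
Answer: Rational(832, 25) ≈ 33.280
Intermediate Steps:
Function('J')(d) = Add(Rational(2, 5), Mul(Rational(-1, 5), Pow(d, 2))) (Function('J')(d) = Mul(Rational(-1, 5), Add(Mul(d, d), -2)) = Mul(Rational(-1, 5), Add(Pow(d, 2), -2)) = Mul(Rational(-1, 5), Add(-2, Pow(d, 2))) = Add(Rational(2, 5), Mul(Rational(-1, 5), Pow(d, 2))))
Function('G')(x, s) = Mul(4, Pow(s, 2)) (Function('G')(x, s) = Pow(Mul(2, s), 2) = Mul(4, Pow(s, 2)))
Mul(Function('G')(-9, Function('J')(-2)), Pow(Pow(Add(913, -861), -1), -1)) = Mul(Mul(4, Pow(Add(Rational(2, 5), Mul(Rational(-1, 5), Pow(-2, 2))), 2)), Pow(Pow(Add(913, -861), -1), -1)) = Mul(Mul(4, Pow(Add(Rational(2, 5), Mul(Rational(-1, 5), 4)), 2)), Pow(Pow(52, -1), -1)) = Mul(Mul(4, Pow(Add(Rational(2, 5), Rational(-4, 5)), 2)), Pow(Rational(1, 52), -1)) = Mul(Mul(4, Pow(Rational(-2, 5), 2)), 52) = Mul(Mul(4, Rational(4, 25)), 52) = Mul(Rational(16, 25), 52) = Rational(832, 25)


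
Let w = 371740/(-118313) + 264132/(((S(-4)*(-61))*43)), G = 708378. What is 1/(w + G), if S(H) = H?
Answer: 310334999/219841323409931 ≈ 1.4116e-6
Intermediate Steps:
w = 6837488309/310334999 (w = 371740/(-118313) + 264132/((-4*(-61)*43)) = 371740*(-1/118313) + 264132/((244*43)) = -371740/118313 + 264132/10492 = -371740/118313 + 264132*(1/10492) = -371740/118313 + 66033/2623 = 6837488309/310334999 ≈ 22.033)
1/(w + G) = 1/(6837488309/310334999 + 708378) = 1/(219841323409931/310334999) = 310334999/219841323409931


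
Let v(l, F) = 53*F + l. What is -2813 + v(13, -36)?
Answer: -4708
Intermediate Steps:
v(l, F) = l + 53*F
-2813 + v(13, -36) = -2813 + (13 + 53*(-36)) = -2813 + (13 - 1908) = -2813 - 1895 = -4708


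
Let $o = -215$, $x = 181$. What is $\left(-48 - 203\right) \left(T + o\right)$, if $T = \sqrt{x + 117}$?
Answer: $53965 - 251 \sqrt{298} \approx 49632.0$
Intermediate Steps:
$T = \sqrt{298}$ ($T = \sqrt{181 + 117} = \sqrt{298} \approx 17.263$)
$\left(-48 - 203\right) \left(T + o\right) = \left(-48 - 203\right) \left(\sqrt{298} - 215\right) = - 251 \left(-215 + \sqrt{298}\right) = 53965 - 251 \sqrt{298}$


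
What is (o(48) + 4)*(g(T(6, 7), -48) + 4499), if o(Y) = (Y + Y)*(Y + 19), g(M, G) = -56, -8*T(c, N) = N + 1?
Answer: 28595148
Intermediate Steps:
T(c, N) = -⅛ - N/8 (T(c, N) = -(N + 1)/8 = -(1 + N)/8 = -⅛ - N/8)
o(Y) = 2*Y*(19 + Y) (o(Y) = (2*Y)*(19 + Y) = 2*Y*(19 + Y))
(o(48) + 4)*(g(T(6, 7), -48) + 4499) = (2*48*(19 + 48) + 4)*(-56 + 4499) = (2*48*67 + 4)*4443 = (6432 + 4)*4443 = 6436*4443 = 28595148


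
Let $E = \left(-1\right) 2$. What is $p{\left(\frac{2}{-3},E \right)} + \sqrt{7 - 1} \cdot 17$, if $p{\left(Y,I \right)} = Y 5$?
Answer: $- \frac{10}{3} + 17 \sqrt{6} \approx 38.308$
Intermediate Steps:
$E = -2$
$p{\left(Y,I \right)} = 5 Y$
$p{\left(\frac{2}{-3},E \right)} + \sqrt{7 - 1} \cdot 17 = 5 \frac{2}{-3} + \sqrt{7 - 1} \cdot 17 = 5 \cdot 2 \left(- \frac{1}{3}\right) + \sqrt{6} \cdot 17 = 5 \left(- \frac{2}{3}\right) + 17 \sqrt{6} = - \frac{10}{3} + 17 \sqrt{6}$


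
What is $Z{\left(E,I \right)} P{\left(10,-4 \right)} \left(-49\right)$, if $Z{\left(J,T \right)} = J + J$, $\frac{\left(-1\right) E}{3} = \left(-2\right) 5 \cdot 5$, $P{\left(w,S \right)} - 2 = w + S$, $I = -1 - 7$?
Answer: $-117600$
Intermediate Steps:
$I = -8$ ($I = -1 - 7 = -8$)
$P{\left(w,S \right)} = 2 + S + w$ ($P{\left(w,S \right)} = 2 + \left(w + S\right) = 2 + \left(S + w\right) = 2 + S + w$)
$E = 150$ ($E = - 3 \left(-2\right) 5 \cdot 5 = - 3 \left(\left(-10\right) 5\right) = \left(-3\right) \left(-50\right) = 150$)
$Z{\left(J,T \right)} = 2 J$
$Z{\left(E,I \right)} P{\left(10,-4 \right)} \left(-49\right) = 2 \cdot 150 \left(2 - 4 + 10\right) \left(-49\right) = 300 \cdot 8 \left(-49\right) = 2400 \left(-49\right) = -117600$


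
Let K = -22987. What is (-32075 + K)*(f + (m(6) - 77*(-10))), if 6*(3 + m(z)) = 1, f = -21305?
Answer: 1130854179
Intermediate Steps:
m(z) = -17/6 (m(z) = -3 + (⅙)*1 = -3 + ⅙ = -17/6)
(-32075 + K)*(f + (m(6) - 77*(-10))) = (-32075 - 22987)*(-21305 + (-17/6 - 77*(-10))) = -55062*(-21305 + (-17/6 + 770)) = -55062*(-21305 + 4603/6) = -55062*(-123227/6) = 1130854179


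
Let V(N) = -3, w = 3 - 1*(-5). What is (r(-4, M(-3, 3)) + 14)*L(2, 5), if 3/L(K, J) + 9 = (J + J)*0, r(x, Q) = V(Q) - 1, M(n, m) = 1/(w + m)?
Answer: -10/3 ≈ -3.3333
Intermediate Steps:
w = 8 (w = 3 + 5 = 8)
M(n, m) = 1/(8 + m)
r(x, Q) = -4 (r(x, Q) = -3 - 1 = -4)
L(K, J) = -1/3 (L(K, J) = 3/(-9 + (J + J)*0) = 3/(-9 + (2*J)*0) = 3/(-9 + 0) = 3/(-9) = 3*(-1/9) = -1/3)
(r(-4, M(-3, 3)) + 14)*L(2, 5) = (-4 + 14)*(-1/3) = 10*(-1/3) = -10/3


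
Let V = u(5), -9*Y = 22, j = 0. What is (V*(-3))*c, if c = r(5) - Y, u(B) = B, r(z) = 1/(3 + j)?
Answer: -125/3 ≈ -41.667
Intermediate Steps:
r(z) = ⅓ (r(z) = 1/(3 + 0) = 1/3 = ⅓)
Y = -22/9 (Y = -⅑*22 = -22/9 ≈ -2.4444)
V = 5
c = 25/9 (c = ⅓ - 1*(-22/9) = ⅓ + 22/9 = 25/9 ≈ 2.7778)
(V*(-3))*c = (5*(-3))*(25/9) = -15*25/9 = -125/3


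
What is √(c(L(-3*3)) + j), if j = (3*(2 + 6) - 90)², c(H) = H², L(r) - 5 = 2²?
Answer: 3*√493 ≈ 66.611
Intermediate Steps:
L(r) = 9 (L(r) = 5 + 2² = 5 + 4 = 9)
j = 4356 (j = (3*8 - 90)² = (24 - 90)² = (-66)² = 4356)
√(c(L(-3*3)) + j) = √(9² + 4356) = √(81 + 4356) = √4437 = 3*√493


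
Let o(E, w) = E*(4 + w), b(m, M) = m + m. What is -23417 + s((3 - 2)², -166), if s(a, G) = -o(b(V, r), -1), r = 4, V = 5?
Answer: -23447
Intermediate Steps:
b(m, M) = 2*m
s(a, G) = -30 (s(a, G) = -2*5*(4 - 1) = -10*3 = -1*30 = -30)
-23417 + s((3 - 2)², -166) = -23417 - 30 = -23447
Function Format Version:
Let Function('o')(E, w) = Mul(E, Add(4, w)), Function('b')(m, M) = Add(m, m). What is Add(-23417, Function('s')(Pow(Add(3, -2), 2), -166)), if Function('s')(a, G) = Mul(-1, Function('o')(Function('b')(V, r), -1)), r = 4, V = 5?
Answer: -23447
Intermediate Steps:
Function('b')(m, M) = Mul(2, m)
Function('s')(a, G) = -30 (Function('s')(a, G) = Mul(-1, Mul(Mul(2, 5), Add(4, -1))) = Mul(-1, Mul(10, 3)) = Mul(-1, 30) = -30)
Add(-23417, Function('s')(Pow(Add(3, -2), 2), -166)) = Add(-23417, -30) = -23447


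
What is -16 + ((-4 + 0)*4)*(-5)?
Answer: 64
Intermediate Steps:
-16 + ((-4 + 0)*4)*(-5) = -16 - 4*4*(-5) = -16 - 16*(-5) = -16 + 80 = 64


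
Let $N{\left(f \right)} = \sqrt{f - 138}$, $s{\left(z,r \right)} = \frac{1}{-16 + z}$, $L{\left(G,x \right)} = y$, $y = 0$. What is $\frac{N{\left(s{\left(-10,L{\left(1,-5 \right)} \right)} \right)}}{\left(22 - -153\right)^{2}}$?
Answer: $\frac{i \sqrt{93314}}{796250} \approx 0.00038364 i$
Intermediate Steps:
$L{\left(G,x \right)} = 0$
$N{\left(f \right)} = \sqrt{-138 + f}$
$\frac{N{\left(s{\left(-10,L{\left(1,-5 \right)} \right)} \right)}}{\left(22 - -153\right)^{2}} = \frac{\sqrt{-138 + \frac{1}{-16 - 10}}}{\left(22 - -153\right)^{2}} = \frac{\sqrt{-138 + \frac{1}{-26}}}{\left(22 + 153\right)^{2}} = \frac{\sqrt{-138 - \frac{1}{26}}}{175^{2}} = \frac{\sqrt{- \frac{3589}{26}}}{30625} = \frac{i \sqrt{93314}}{26} \cdot \frac{1}{30625} = \frac{i \sqrt{93314}}{796250}$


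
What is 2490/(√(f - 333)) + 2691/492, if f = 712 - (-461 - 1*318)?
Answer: 897/164 + 415*√1158/193 ≈ 78.641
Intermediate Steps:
f = 1491 (f = 712 - (-461 - 318) = 712 - 1*(-779) = 712 + 779 = 1491)
2490/(√(f - 333)) + 2691/492 = 2490/(√(1491 - 333)) + 2691/492 = 2490/(√1158) + 2691*(1/492) = 2490*(√1158/1158) + 897/164 = 415*√1158/193 + 897/164 = 897/164 + 415*√1158/193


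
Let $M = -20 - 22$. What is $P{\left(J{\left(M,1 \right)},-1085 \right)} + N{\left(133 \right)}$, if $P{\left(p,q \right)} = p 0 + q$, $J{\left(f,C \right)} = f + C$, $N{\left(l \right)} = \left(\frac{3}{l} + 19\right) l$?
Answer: $1445$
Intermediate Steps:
$N{\left(l \right)} = l \left(19 + \frac{3}{l}\right)$ ($N{\left(l \right)} = \left(19 + \frac{3}{l}\right) l = l \left(19 + \frac{3}{l}\right)$)
$M = -42$
$J{\left(f,C \right)} = C + f$
$P{\left(p,q \right)} = q$ ($P{\left(p,q \right)} = 0 + q = q$)
$P{\left(J{\left(M,1 \right)},-1085 \right)} + N{\left(133 \right)} = -1085 + \left(3 + 19 \cdot 133\right) = -1085 + \left(3 + 2527\right) = -1085 + 2530 = 1445$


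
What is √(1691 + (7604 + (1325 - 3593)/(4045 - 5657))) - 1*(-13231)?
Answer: 13231 + 2*√377455039/403 ≈ 13327.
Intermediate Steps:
√(1691 + (7604 + (1325 - 3593)/(4045 - 5657))) - 1*(-13231) = √(1691 + (7604 - 2268/(-1612))) + 13231 = √(1691 + (7604 - 2268*(-1/1612))) + 13231 = √(1691 + (7604 + 567/403)) + 13231 = √(1691 + 3064979/403) + 13231 = √(3746452/403) + 13231 = 2*√377455039/403 + 13231 = 13231 + 2*√377455039/403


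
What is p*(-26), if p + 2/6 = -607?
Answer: 47372/3 ≈ 15791.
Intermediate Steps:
p = -1822/3 (p = -1/3 - 607 = -1822/3 ≈ -607.33)
p*(-26) = -1822/3*(-26) = 47372/3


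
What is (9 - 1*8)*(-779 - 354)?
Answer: -1133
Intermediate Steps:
(9 - 1*8)*(-779 - 354) = (9 - 8)*(-1133) = 1*(-1133) = -1133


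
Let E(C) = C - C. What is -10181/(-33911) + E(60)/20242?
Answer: 10181/33911 ≈ 0.30023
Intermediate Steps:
E(C) = 0
-10181/(-33911) + E(60)/20242 = -10181/(-33911) + 0/20242 = -10181*(-1/33911) + 0*(1/20242) = 10181/33911 + 0 = 10181/33911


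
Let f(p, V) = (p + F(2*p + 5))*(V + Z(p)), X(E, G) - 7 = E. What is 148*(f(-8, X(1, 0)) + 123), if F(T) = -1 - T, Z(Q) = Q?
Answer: 18204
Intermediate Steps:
X(E, G) = 7 + E
f(p, V) = (-6 - p)*(V + p) (f(p, V) = (p + (-1 - (2*p + 5)))*(V + p) = (p + (-1 - (5 + 2*p)))*(V + p) = (p + (-1 + (-5 - 2*p)))*(V + p) = (p + (-6 - 2*p))*(V + p) = (-6 - p)*(V + p))
148*(f(-8, X(1, 0)) + 123) = 148*((-1*(-8)² - 6*(7 + 1) - 6*(-8) - 1*(7 + 1)*(-8)) + 123) = 148*((-1*64 - 6*8 + 48 - 1*8*(-8)) + 123) = 148*((-64 - 48 + 48 + 64) + 123) = 148*(0 + 123) = 148*123 = 18204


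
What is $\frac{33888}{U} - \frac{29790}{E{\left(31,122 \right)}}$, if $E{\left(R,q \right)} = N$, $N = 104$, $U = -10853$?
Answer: $- \frac{163417611}{564356} \approx -289.56$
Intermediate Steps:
$E{\left(R,q \right)} = 104$
$\frac{33888}{U} - \frac{29790}{E{\left(31,122 \right)}} = \frac{33888}{-10853} - \frac{29790}{104} = 33888 \left(- \frac{1}{10853}\right) - \frac{14895}{52} = - \frac{33888}{10853} - \frac{14895}{52} = - \frac{163417611}{564356}$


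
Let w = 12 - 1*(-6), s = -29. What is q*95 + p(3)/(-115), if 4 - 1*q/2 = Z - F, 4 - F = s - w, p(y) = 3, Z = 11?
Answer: 961397/115 ≈ 8360.0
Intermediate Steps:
w = 18 (w = 12 + 6 = 18)
F = 51 (F = 4 - (-29 - 1*18) = 4 - (-29 - 18) = 4 - 1*(-47) = 4 + 47 = 51)
q = 88 (q = 8 - 2*(11 - 1*51) = 8 - 2*(11 - 51) = 8 - 2*(-40) = 8 + 80 = 88)
q*95 + p(3)/(-115) = 88*95 + 3/(-115) = 8360 + 3*(-1/115) = 8360 - 3/115 = 961397/115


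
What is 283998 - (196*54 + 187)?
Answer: 273227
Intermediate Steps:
283998 - (196*54 + 187) = 283998 - (10584 + 187) = 283998 - 1*10771 = 283998 - 10771 = 273227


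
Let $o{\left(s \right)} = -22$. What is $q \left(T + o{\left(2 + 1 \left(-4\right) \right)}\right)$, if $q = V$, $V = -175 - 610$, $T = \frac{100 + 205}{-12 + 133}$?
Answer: $\frac{1850245}{121} \approx 15291.0$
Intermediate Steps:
$T = \frac{305}{121} \approx 2.5207$
$V = -785$
$q = -785$
$q \left(T + o{\left(2 + 1 \left(-4\right) \right)}\right) = - 785 \left(\frac{305}{121} - 22\right) = \left(-785\right) \left(- \frac{2357}{121}\right) = \frac{1850245}{121}$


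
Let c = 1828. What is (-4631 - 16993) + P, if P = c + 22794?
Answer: 2998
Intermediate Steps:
P = 24622 (P = 1828 + 22794 = 24622)
(-4631 - 16993) + P = (-4631 - 16993) + 24622 = -21624 + 24622 = 2998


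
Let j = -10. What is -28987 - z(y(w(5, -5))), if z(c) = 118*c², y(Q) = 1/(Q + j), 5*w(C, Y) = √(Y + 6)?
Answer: -69600737/2401 ≈ -28988.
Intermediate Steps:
w(C, Y) = √(6 + Y)/5 (w(C, Y) = √(Y + 6)/5 = √(6 + Y)/5)
y(Q) = 1/(-10 + Q) (y(Q) = 1/(Q - 10) = 1/(-10 + Q))
-28987 - z(y(w(5, -5))) = -28987 - 118*(1/(-10 + √(6 - 5)/5))² = -28987 - 118*(1/(-10 + √1/5))² = -28987 - 118*(1/(-10 + (⅕)*1))² = -28987 - 118*(1/(-10 + ⅕))² = -28987 - 118*(1/(-49/5))² = -28987 - 118*(-5/49)² = -28987 - 118*25/2401 = -28987 - 1*2950/2401 = -28987 - 2950/2401 = -69600737/2401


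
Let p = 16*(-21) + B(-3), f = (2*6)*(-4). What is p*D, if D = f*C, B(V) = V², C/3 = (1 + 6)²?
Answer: 2307312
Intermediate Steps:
C = 147 (C = 3*(1 + 6)² = 3*7² = 3*49 = 147)
f = -48 (f = 12*(-4) = -48)
D = -7056 (D = -48*147 = -7056)
p = -327 (p = 16*(-21) + (-3)² = -336 + 9 = -327)
p*D = -327*(-7056) = 2307312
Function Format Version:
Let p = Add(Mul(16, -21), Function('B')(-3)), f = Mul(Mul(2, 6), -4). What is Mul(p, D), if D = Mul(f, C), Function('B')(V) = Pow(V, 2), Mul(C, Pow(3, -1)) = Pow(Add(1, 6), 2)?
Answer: 2307312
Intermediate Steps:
C = 147 (C = Mul(3, Pow(Add(1, 6), 2)) = Mul(3, Pow(7, 2)) = Mul(3, 49) = 147)
f = -48 (f = Mul(12, -4) = -48)
D = -7056 (D = Mul(-48, 147) = -7056)
p = -327 (p = Add(Mul(16, -21), Pow(-3, 2)) = Add(-336, 9) = -327)
Mul(p, D) = Mul(-327, -7056) = 2307312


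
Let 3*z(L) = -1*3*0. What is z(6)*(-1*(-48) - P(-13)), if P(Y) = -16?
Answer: 0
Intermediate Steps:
z(L) = 0 (z(L) = (-1*3*0)/3 = (-3*0)/3 = (⅓)*0 = 0)
z(6)*(-1*(-48) - P(-13)) = 0*(-1*(-48) - 1*(-16)) = 0*(48 + 16) = 0*64 = 0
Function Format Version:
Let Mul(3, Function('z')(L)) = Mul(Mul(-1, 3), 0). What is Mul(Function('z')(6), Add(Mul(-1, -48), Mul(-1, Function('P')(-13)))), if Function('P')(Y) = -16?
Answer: 0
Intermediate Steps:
Function('z')(L) = 0 (Function('z')(L) = Mul(Rational(1, 3), Mul(Mul(-1, 3), 0)) = Mul(Rational(1, 3), Mul(-3, 0)) = Mul(Rational(1, 3), 0) = 0)
Mul(Function('z')(6), Add(Mul(-1, -48), Mul(-1, Function('P')(-13)))) = Mul(0, Add(Mul(-1, -48), Mul(-1, -16))) = Mul(0, Add(48, 16)) = Mul(0, 64) = 0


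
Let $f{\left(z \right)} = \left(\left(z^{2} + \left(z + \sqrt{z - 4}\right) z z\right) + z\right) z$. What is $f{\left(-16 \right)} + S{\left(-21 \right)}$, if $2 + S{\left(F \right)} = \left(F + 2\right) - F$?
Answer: $61696 - 8192 i \sqrt{5} \approx 61696.0 - 18318.0 i$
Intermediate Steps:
$S{\left(F \right)} = 0$ ($S{\left(F \right)} = -2 + \left(\left(F + 2\right) - F\right) = -2 + \left(\left(2 + F\right) - F\right) = -2 + 2 = 0$)
$f{\left(z \right)} = z \left(z + z^{2} + z^{2} \left(z + \sqrt{-4 + z}\right)\right)$ ($f{\left(z \right)} = \left(\left(z^{2} + \left(z + \sqrt{-4 + z}\right) z z\right) + z\right) z = \left(\left(z^{2} + z \left(z + \sqrt{-4 + z}\right) z\right) + z\right) z = \left(\left(z^{2} + z^{2} \left(z + \sqrt{-4 + z}\right)\right) + z\right) z = \left(z + z^{2} + z^{2} \left(z + \sqrt{-4 + z}\right)\right) z = z \left(z + z^{2} + z^{2} \left(z + \sqrt{-4 + z}\right)\right)$)
$f{\left(-16 \right)} + S{\left(-21 \right)} = \left(-16\right)^{2} \left(1 - 16 + \left(-16\right)^{2} - 16 \sqrt{-4 - 16}\right) + 0 = 256 \left(1 - 16 + 256 - 16 \sqrt{-20}\right) + 0 = 256 \left(1 - 16 + 256 - 16 \cdot 2 i \sqrt{5}\right) + 0 = 256 \left(1 - 16 + 256 - 32 i \sqrt{5}\right) + 0 = 256 \left(241 - 32 i \sqrt{5}\right) + 0 = \left(61696 - 8192 i \sqrt{5}\right) + 0 = 61696 - 8192 i \sqrt{5}$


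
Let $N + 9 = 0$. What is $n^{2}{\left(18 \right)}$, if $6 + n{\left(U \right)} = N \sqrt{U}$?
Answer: $1494 + 324 \sqrt{2} \approx 1952.2$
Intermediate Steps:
$N = -9$ ($N = -9 + 0 = -9$)
$n{\left(U \right)} = -6 - 9 \sqrt{U}$
$n^{2}{\left(18 \right)} = \left(-6 - 9 \sqrt{18}\right)^{2} = \left(-6 - 9 \cdot 3 \sqrt{2}\right)^{2} = \left(-6 - 27 \sqrt{2}\right)^{2}$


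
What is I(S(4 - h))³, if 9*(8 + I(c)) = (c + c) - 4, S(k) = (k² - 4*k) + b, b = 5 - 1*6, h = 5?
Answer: -314432/729 ≈ -431.32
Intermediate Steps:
b = -1 (b = 5 - 6 = -1)
S(k) = -1 + k² - 4*k (S(k) = (k² - 4*k) - 1 = -1 + k² - 4*k)
I(c) = -76/9 + 2*c/9 (I(c) = -8 + ((c + c) - 4)/9 = -8 + (2*c - 4)/9 = -8 + (-4 + 2*c)/9 = -8 + (-4/9 + 2*c/9) = -76/9 + 2*c/9)
I(S(4 - h))³ = (-76/9 + 2*(-1 + (4 - 1*5)² - 4*(4 - 1*5))/9)³ = (-76/9 + 2*(-1 + (4 - 5)² - 4*(4 - 5))/9)³ = (-76/9 + 2*(-1 + (-1)² - 4*(-1))/9)³ = (-76/9 + 2*(-1 + 1 + 4)/9)³ = (-76/9 + (2/9)*4)³ = (-76/9 + 8/9)³ = (-68/9)³ = -314432/729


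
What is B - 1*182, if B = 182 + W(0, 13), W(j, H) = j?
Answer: 0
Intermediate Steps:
B = 182 (B = 182 + 0 = 182)
B - 1*182 = 182 - 1*182 = 182 - 182 = 0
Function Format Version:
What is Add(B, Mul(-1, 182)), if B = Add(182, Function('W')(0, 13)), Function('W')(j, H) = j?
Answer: 0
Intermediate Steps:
B = 182 (B = Add(182, 0) = 182)
Add(B, Mul(-1, 182)) = Add(182, Mul(-1, 182)) = Add(182, -182) = 0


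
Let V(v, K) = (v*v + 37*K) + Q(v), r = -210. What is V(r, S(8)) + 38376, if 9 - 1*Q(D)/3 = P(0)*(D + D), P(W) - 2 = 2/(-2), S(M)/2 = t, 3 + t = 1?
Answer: 83615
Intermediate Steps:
t = -2 (t = -3 + 1 = -2)
S(M) = -4 (S(M) = 2*(-2) = -4)
P(W) = 1 (P(W) = 2 + 2/(-2) = 2 + 2*(-½) = 2 - 1 = 1)
Q(D) = 27 - 6*D (Q(D) = 27 - 3*(D + D) = 27 - 3*2*D = 27 - 6*D)
V(v, K) = 27 + v² - 6*v + 37*K (V(v, K) = (v*v + 37*K) + (27 - 6*v) = (v² + 37*K) + (27 - 6*v) = 27 + v² - 6*v + 37*K)
V(r, S(8)) + 38376 = (27 + (-210)² - 6*(-210) + 37*(-4)) + 38376 = (27 + 44100 + 1260 - 148) + 38376 = 45239 + 38376 = 83615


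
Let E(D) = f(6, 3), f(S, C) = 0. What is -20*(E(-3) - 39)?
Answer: 780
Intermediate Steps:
E(D) = 0
-20*(E(-3) - 39) = -20*(0 - 39) = -20*(-39) = 780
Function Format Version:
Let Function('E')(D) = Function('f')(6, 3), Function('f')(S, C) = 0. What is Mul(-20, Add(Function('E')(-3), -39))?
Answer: 780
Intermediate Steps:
Function('E')(D) = 0
Mul(-20, Add(Function('E')(-3), -39)) = Mul(-20, Add(0, -39)) = Mul(-20, -39) = 780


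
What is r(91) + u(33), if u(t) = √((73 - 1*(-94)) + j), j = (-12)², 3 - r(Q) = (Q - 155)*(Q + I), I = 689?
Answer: 49923 + √311 ≈ 49941.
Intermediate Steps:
r(Q) = 3 - (-155 + Q)*(689 + Q) (r(Q) = 3 - (Q - 155)*(Q + 689) = 3 - (-155 + Q)*(689 + Q))
j = 144
u(t) = √311 (u(t) = √((73 - 1*(-94)) + 144) = √((73 + 94) + 144) = √(167 + 144) = √311)
r(91) + u(33) = (106798 - 1*91² - 534*91) + √311 = (106798 - 1*8281 - 48594) + √311 = (106798 - 8281 - 48594) + √311 = 49923 + √311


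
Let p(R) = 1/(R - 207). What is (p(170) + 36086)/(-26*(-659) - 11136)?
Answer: 1335181/221926 ≈ 6.0163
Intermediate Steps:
p(R) = 1/(-207 + R)
(p(170) + 36086)/(-26*(-659) - 11136) = (1/(-207 + 170) + 36086)/(-26*(-659) - 11136) = (1/(-37) + 36086)/(17134 - 11136) = (-1/37 + 36086)/5998 = (1335181/37)*(1/5998) = 1335181/221926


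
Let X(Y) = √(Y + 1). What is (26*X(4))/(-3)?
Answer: -26*√5/3 ≈ -19.379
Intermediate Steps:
X(Y) = √(1 + Y)
(26*X(4))/(-3) = (26*√(1 + 4))/(-3) = (26*√5)*(-⅓) = -26*√5/3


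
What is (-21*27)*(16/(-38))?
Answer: 4536/19 ≈ 238.74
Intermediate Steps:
(-21*27)*(16/(-38)) = -9072*(-1)/38 = -567*(-8/19) = 4536/19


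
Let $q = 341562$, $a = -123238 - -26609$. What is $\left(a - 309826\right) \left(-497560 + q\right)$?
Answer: $63406167090$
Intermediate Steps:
$a = -96629$ ($a = -123238 + 26609 = -96629$)
$\left(a - 309826\right) \left(-497560 + q\right) = \left(-96629 - 309826\right) \left(-497560 + 341562\right) = \left(-406455\right) \left(-155998\right) = 63406167090$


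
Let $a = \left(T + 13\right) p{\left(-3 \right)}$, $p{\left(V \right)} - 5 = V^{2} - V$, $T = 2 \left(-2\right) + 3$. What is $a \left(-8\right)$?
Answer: $-1632$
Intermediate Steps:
$T = -1$ ($T = -4 + 3 = -1$)
$p{\left(V \right)} = 5 + V^{2} - V$ ($p{\left(V \right)} = 5 + \left(V^{2} - V\right) = 5 + V^{2} - V$)
$a = 204$ ($a = \left(-1 + 13\right) \left(5 + \left(-3\right)^{2} - -3\right) = 12 \left(5 + 9 + 3\right) = 12 \cdot 17 = 204$)
$a \left(-8\right) = 204 \left(-8\right) = -1632$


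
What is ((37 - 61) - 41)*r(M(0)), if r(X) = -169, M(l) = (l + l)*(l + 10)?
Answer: 10985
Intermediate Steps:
M(l) = 2*l*(10 + l) (M(l) = (2*l)*(10 + l) = 2*l*(10 + l))
((37 - 61) - 41)*r(M(0)) = ((37 - 61) - 41)*(-169) = (-24 - 41)*(-169) = -65*(-169) = 10985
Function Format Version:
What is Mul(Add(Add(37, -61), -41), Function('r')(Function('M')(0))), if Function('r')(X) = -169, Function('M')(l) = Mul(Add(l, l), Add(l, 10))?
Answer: 10985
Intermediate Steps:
Function('M')(l) = Mul(2, l, Add(10, l)) (Function('M')(l) = Mul(Mul(2, l), Add(10, l)) = Mul(2, l, Add(10, l)))
Mul(Add(Add(37, -61), -41), Function('r')(Function('M')(0))) = Mul(Add(Add(37, -61), -41), -169) = Mul(Add(-24, -41), -169) = Mul(-65, -169) = 10985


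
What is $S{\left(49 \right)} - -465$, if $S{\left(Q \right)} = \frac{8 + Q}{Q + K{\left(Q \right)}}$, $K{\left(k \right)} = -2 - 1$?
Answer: $\frac{21447}{46} \approx 466.24$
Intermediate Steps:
$K{\left(k \right)} = -3$ ($K{\left(k \right)} = -2 - 1 = -3$)
$S{\left(Q \right)} = \frac{8 + Q}{-3 + Q}$ ($S{\left(Q \right)} = \frac{8 + Q}{Q - 3} = \frac{8 + Q}{-3 + Q}$)
$S{\left(49 \right)} - -465 = \frac{8 + 49}{-3 + 49} - -465 = \frac{1}{46} \cdot 57 + 465 = \frac{57}{46} + 465 = \frac{21447}{46}$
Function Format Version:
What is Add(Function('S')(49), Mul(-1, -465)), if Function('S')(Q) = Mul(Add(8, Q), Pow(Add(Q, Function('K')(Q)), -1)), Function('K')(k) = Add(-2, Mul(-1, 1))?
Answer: Rational(21447, 46) ≈ 466.24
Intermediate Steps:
Function('K')(k) = -3 (Function('K')(k) = Add(-2, -1) = -3)
Function('S')(Q) = Mul(Pow(Add(-3, Q), -1), Add(8, Q)) (Function('S')(Q) = Mul(Add(8, Q), Pow(Add(Q, -3), -1)) = Mul(Add(8, Q), Pow(Add(-3, Q), -1)) = Mul(Pow(Add(-3, Q), -1), Add(8, Q)))
Add(Function('S')(49), Mul(-1, -465)) = Add(Mul(Pow(Add(-3, 49), -1), Add(8, 49)), Mul(-1, -465)) = Add(Mul(Pow(46, -1), 57), 465) = Add(Mul(Rational(1, 46), 57), 465) = Add(Rational(57, 46), 465) = Rational(21447, 46)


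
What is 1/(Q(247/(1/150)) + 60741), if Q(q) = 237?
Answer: 1/60978 ≈ 1.6399e-5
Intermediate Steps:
1/(Q(247/(1/150)) + 60741) = 1/(237 + 60741) = 1/60978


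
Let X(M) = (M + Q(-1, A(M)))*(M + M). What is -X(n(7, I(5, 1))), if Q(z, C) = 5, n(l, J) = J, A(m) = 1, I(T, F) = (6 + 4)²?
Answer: -21000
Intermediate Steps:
I(T, F) = 100 (I(T, F) = 10² = 100)
X(M) = 2*M*(5 + M) (X(M) = (M + 5)*(M + M) = (5 + M)*(2*M) = 2*M*(5 + M))
-X(n(7, I(5, 1))) = -2*100*(5 + 100) = -2*100*105 = -1*21000 = -21000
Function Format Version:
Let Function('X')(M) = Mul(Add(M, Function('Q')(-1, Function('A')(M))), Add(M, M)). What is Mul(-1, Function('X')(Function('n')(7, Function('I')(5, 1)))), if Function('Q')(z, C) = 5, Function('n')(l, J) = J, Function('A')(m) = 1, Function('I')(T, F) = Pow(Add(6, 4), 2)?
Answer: -21000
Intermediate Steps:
Function('I')(T, F) = 100 (Function('I')(T, F) = Pow(10, 2) = 100)
Function('X')(M) = Mul(2, M, Add(5, M)) (Function('X')(M) = Mul(Add(M, 5), Add(M, M)) = Mul(Add(5, M), Mul(2, M)) = Mul(2, M, Add(5, M)))
Mul(-1, Function('X')(Function('n')(7, Function('I')(5, 1)))) = Mul(-1, Mul(2, 100, Add(5, 100))) = Mul(-1, Mul(2, 100, 105)) = Mul(-1, 21000) = -21000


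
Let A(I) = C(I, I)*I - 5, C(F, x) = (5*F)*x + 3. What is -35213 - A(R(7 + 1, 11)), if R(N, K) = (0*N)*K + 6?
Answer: -36306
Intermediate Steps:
C(F, x) = 3 + 5*F*x (C(F, x) = 5*F*x + 3 = 3 + 5*F*x)
R(N, K) = 6 (R(N, K) = 0*K + 6 = 0 + 6 = 6)
A(I) = -5 + I*(3 + 5*I²) (A(I) = (3 + 5*I*I)*I - 5 = (3 + 5*I²)*I - 5 = I*(3 + 5*I²) - 5 = -5 + I*(3 + 5*I²))
-35213 - A(R(7 + 1, 11)) = -35213 - (-5 + 6*(3 + 5*6²)) = -35213 - (-5 + 6*(3 + 5*36)) = -35213 - (-5 + 6*(3 + 180)) = -35213 - (-5 + 6*183) = -35213 - (-5 + 1098) = -35213 - 1*1093 = -35213 - 1093 = -36306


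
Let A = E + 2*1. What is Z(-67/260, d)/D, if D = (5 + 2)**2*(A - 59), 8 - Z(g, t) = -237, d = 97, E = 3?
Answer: -5/54 ≈ -0.092593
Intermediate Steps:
Z(g, t) = 245 (Z(g, t) = 8 - 1*(-237) = 8 + 237 = 245)
A = 5 (A = 3 + 2*1 = 3 + 2 = 5)
D = -2646 (D = (5 + 2)**2*(5 - 59) = 7**2*(-54) = 49*(-54) = -2646)
Z(-67/260, d)/D = 245/(-2646) = 245*(-1/2646) = -5/54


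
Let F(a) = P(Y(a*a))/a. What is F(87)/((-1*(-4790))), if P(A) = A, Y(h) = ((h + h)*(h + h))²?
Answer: 301803835902264/2395 ≈ 1.2601e+11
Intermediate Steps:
Y(h) = 16*h⁴ (Y(h) = ((2*h)*(2*h))² = (4*h²)² = 16*h⁴)
F(a) = 16*a⁷ (F(a) = (16*(a*a)⁴)/a = (16*(a²)⁴)/a = (16*a⁸)/a = 16*a⁷)
F(87)/((-1*(-4790))) = (16*87⁷)/((-1*(-4790))) = (16*37725479487783)/4790 = 603607671804528*(1/4790) = 301803835902264/2395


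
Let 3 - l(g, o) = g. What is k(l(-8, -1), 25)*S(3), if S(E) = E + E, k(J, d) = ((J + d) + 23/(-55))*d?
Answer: 58710/11 ≈ 5337.3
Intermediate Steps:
l(g, o) = 3 - g
k(J, d) = d*(-23/55 + J + d) (k(J, d) = ((J + d) + 23*(-1/55))*d = ((J + d) - 23/55)*d = (-23/55 + J + d)*d = d*(-23/55 + J + d))
S(E) = 2*E
k(l(-8, -1), 25)*S(3) = ((1/55)*25*(-23 + 55*(3 - 1*(-8)) + 55*25))*(2*3) = ((1/55)*25*(-23 + 55*(3 + 8) + 1375))*6 = ((1/55)*25*(-23 + 55*11 + 1375))*6 = ((1/55)*25*(-23 + 605 + 1375))*6 = ((1/55)*25*1957)*6 = (9785/11)*6 = 58710/11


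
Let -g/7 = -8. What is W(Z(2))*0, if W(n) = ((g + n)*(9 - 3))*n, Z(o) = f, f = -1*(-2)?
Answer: 0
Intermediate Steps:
g = 56 (g = -7*(-8) = 56)
f = 2
Z(o) = 2
W(n) = n*(336 + 6*n) (W(n) = ((56 + n)*(9 - 3))*n = ((56 + n)*6)*n = (336 + 6*n)*n = n*(336 + 6*n))
W(Z(2))*0 = (6*2*(56 + 2))*0 = (6*2*58)*0 = 696*0 = 0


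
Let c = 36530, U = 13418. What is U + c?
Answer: 49948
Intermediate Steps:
U + c = 13418 + 36530 = 49948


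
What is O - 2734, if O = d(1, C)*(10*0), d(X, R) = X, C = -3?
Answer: -2734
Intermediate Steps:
O = 0 (O = 1*(10*0) = 1*0 = 0)
O - 2734 = 0 - 2734 = -2734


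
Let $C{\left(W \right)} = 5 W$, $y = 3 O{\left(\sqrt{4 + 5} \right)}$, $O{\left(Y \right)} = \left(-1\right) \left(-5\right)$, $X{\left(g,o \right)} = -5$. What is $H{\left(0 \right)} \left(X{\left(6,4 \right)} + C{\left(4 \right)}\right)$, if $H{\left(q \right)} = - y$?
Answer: $-225$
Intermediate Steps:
$O{\left(Y \right)} = 5$
$y = 15$ ($y = 3 \cdot 5 = 15$)
$H{\left(q \right)} = -15$ ($H{\left(q \right)} = \left(-1\right) 15 = -15$)
$H{\left(0 \right)} \left(X{\left(6,4 \right)} + C{\left(4 \right)}\right) = - 15 \left(-5 + 5 \cdot 4\right) = - 15 \left(-5 + 20\right) = \left(-15\right) 15 = -225$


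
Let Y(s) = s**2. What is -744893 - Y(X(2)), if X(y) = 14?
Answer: -745089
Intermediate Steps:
-744893 - Y(X(2)) = -744893 - 1*14**2 = -744893 - 1*196 = -744893 - 196 = -745089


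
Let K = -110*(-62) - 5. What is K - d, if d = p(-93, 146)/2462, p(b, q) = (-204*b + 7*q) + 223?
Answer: 16758313/2462 ≈ 6806.8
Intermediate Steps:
p(b, q) = 223 - 204*b + 7*q
K = 6815 (K = 6820 - 5 = 6815)
d = 20217/2462 (d = (223 - 204*(-93) + 7*146)/2462 = (223 + 18972 + 1022)*(1/2462) = 20217*(1/2462) = 20217/2462 ≈ 8.2116)
K - d = 6815 - 1*20217/2462 = 6815 - 20217/2462 = 16758313/2462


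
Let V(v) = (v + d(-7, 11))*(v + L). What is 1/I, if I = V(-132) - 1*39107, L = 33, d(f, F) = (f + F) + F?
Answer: -1/27524 ≈ -3.6332e-5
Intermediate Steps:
d(f, F) = f + 2*F (d(f, F) = (F + f) + F = f + 2*F)
V(v) = (15 + v)*(33 + v) (V(v) = (v + (-7 + 2*11))*(v + 33) = (v + (-7 + 22))*(33 + v) = (v + 15)*(33 + v) = (15 + v)*(33 + v))
I = -27524 (I = (495 + (-132)² + 48*(-132)) - 1*39107 = (495 + 17424 - 6336) - 39107 = 11583 - 39107 = -27524)
1/I = 1/(-27524) = -1/27524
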